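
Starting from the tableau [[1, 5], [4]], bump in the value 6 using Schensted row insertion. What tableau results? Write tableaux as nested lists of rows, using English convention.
[[1, 5, 6], [4]]

6 is larger than every entry of row 1, so it is appended to row 1. The new tableau is [[1, 5, 6], [4]].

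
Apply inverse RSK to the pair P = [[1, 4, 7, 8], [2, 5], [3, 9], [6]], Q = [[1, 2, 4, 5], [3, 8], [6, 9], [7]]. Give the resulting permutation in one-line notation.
3 6 5 7 9 2 1 8 4

Reverse the RSK construction: for i from n down to 1, find the cell of Q containing i, remove the entry at that cell from P, and reverse-bump it up through P; the value ejected from row 1 is w(i).

Step i=9: Q has 9 at row 3, column 2; remove 9 from row 3 of P and reverse-bump: 9 enters row 2 and ejects 5; 5 enters row 1 and ejects 4. So w(9) = 4. P is now [[1, 5, 7, 8], [2, 9], [3], [6]].
Step i=8: Q has 8 at row 2, column 2; remove 9 from row 2 of P and reverse-bump: 9 enters row 1 and ejects 8. So w(8) = 8. P is now [[1, 5, 7, 9], [2], [3], [6]].
Step i=7: Q has 7 at row 4, column 1; remove 6 from row 4 of P and reverse-bump: 6 enters row 3 and ejects 3; 3 enters row 2 and ejects 2; 2 enters row 1 and ejects 1. So w(7) = 1. P is now [[2, 5, 7, 9], [3], [6]].
Step i=6: Q has 6 at row 3, column 1; remove 6 from row 3 of P and reverse-bump: 6 enters row 2 and ejects 3; 3 enters row 1 and ejects 2. So w(6) = 2. P is now [[3, 5, 7, 9], [6]].
Step i=5: Q has 5 at row 1, column 4; remove that cell from P, ejecting 9. So w(5) = 9. P is now [[3, 5, 7], [6]].
Step i=4: Q has 4 at row 1, column 3; remove that cell from P, ejecting 7. So w(4) = 7. P is now [[3, 5], [6]].
Step i=3: Q has 3 at row 2, column 1; remove 6 from row 2 of P and reverse-bump: 6 enters row 1 and ejects 5. So w(3) = 5. P is now [[3, 6]].
Step i=2: Q has 2 at row 1, column 2; remove that cell from P, ejecting 6. So w(2) = 6. P is now [[3]].
Step i=1: Q has 1 at row 1, column 1; remove that cell from P, ejecting 3. So w(1) = 3. P is now [].

So w = 3 6 5 7 9 2 1 8 4.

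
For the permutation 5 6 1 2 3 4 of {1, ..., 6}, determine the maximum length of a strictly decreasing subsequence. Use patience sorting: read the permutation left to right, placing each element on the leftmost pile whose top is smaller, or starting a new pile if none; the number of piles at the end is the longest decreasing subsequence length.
2

5: new pile. tops = [5]
6: onto pile 1 (replacing 5). tops = [6]
1: new pile. tops = [6, 1]
2: onto pile 2 (replacing 1). tops = [6, 2]
3: onto pile 2 (replacing 2). tops = [6, 3]
4: onto pile 2 (replacing 3). tops = [6, 4]

2 piles, so the longest decreasing subsequence has length 2.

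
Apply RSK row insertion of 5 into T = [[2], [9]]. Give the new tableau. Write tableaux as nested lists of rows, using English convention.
5 is larger than every entry of row 1, so it is appended to row 1. The new tableau is [[2, 5], [9]].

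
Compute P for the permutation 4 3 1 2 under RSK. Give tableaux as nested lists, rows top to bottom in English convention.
Insert 4: appended to row 1. P = [[4]].
Insert 3: 3 bumps 4 from row 1; 4 starts row 2. P = [[3], [4]].
Insert 1: 1 bumps 3 from row 1; 3 bumps 4 from row 2; 4 starts row 3. P = [[1], [3], [4]].
Insert 2: appended to row 1. P = [[1, 2], [3], [4]].

So P = [[1, 2], [3], [4]].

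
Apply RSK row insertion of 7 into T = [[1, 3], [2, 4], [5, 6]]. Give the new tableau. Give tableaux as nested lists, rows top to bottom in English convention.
[[1, 3, 7], [2, 4], [5, 6]]

7 is larger than every entry of row 1, so it is appended to row 1. The new tableau is [[1, 3, 7], [2, 4], [5, 6]].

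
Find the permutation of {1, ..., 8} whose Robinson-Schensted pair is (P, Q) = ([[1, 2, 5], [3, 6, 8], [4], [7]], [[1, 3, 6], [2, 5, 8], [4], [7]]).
7 4 6 1 3 8 2 5

Reverse the RSK construction: for i from n down to 1, find the cell of Q containing i, remove the entry at that cell from P, and reverse-bump it up through P; the value ejected from row 1 is w(i).

Step i=8: Q has 8 at row 2, column 3; remove 8 from row 2 of P and reverse-bump: 8 enters row 1 and ejects 5. So w(8) = 5. P is now [[1, 2, 8], [3, 6], [4], [7]].
Step i=7: Q has 7 at row 4, column 1; remove 7 from row 4 of P and reverse-bump: 7 enters row 3 and ejects 4; 4 enters row 2 and ejects 3; 3 enters row 1 and ejects 2. So w(7) = 2. P is now [[1, 3, 8], [4, 6], [7]].
Step i=6: Q has 6 at row 1, column 3; remove that cell from P, ejecting 8. So w(6) = 8. P is now [[1, 3], [4, 6], [7]].
Step i=5: Q has 5 at row 2, column 2; remove 6 from row 2 of P and reverse-bump: 6 enters row 1 and ejects 3. So w(5) = 3. P is now [[1, 6], [4], [7]].
Step i=4: Q has 4 at row 3, column 1; remove 7 from row 3 of P and reverse-bump: 7 enters row 2 and ejects 4; 4 enters row 1 and ejects 1. So w(4) = 1. P is now [[4, 6], [7]].
Step i=3: Q has 3 at row 1, column 2; remove that cell from P, ejecting 6. So w(3) = 6. P is now [[4], [7]].
Step i=2: Q has 2 at row 2, column 1; remove 7 from row 2 of P and reverse-bump: 7 enters row 1 and ejects 4. So w(2) = 4. P is now [[7]].
Step i=1: Q has 1 at row 1, column 1; remove that cell from P, ejecting 7. So w(1) = 7. P is now [].

So w = 7 4 6 1 3 8 2 5.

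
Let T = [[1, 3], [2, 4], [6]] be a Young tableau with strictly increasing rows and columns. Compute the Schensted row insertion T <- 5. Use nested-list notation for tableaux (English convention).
5 is larger than every entry of row 1, so it is appended to row 1. The new tableau is [[1, 3, 5], [2, 4], [6]].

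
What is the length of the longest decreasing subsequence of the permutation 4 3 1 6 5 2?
3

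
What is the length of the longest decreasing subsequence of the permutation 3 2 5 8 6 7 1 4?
3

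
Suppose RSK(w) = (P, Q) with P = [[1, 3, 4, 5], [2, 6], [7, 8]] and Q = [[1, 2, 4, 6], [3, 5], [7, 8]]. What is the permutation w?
Reverse the RSK construction: for i from n down to 1, find the cell of Q containing i, remove the entry at that cell from P, and reverse-bump it up through P; the value ejected from row 1 is w(i).

Step i=8: Q has 8 at row 3, column 2; remove 8 from row 3 of P and reverse-bump: 8 enters row 2 and ejects 6; 6 enters row 1 and ejects 5. So w(8) = 5. P is now [[1, 3, 4, 6], [2, 8], [7]].
Step i=7: Q has 7 at row 3, column 1; remove 7 from row 3 of P and reverse-bump: 7 enters row 2 and ejects 2; 2 enters row 1 and ejects 1. So w(7) = 1. P is now [[2, 3, 4, 6], [7, 8]].
Step i=6: Q has 6 at row 1, column 4; remove that cell from P, ejecting 6. So w(6) = 6. P is now [[2, 3, 4], [7, 8]].
Step i=5: Q has 5 at row 2, column 2; remove 8 from row 2 of P and reverse-bump: 8 enters row 1 and ejects 4. So w(5) = 4. P is now [[2, 3, 8], [7]].
Step i=4: Q has 4 at row 1, column 3; remove that cell from P, ejecting 8. So w(4) = 8. P is now [[2, 3], [7]].
Step i=3: Q has 3 at row 2, column 1; remove 7 from row 2 of P and reverse-bump: 7 enters row 1 and ejects 3. So w(3) = 3. P is now [[2, 7]].
Step i=2: Q has 2 at row 1, column 2; remove that cell from P, ejecting 7. So w(2) = 7. P is now [[2]].
Step i=1: Q has 1 at row 1, column 1; remove that cell from P, ejecting 2. So w(1) = 2. P is now [].

So w = 2 7 3 8 4 6 1 5.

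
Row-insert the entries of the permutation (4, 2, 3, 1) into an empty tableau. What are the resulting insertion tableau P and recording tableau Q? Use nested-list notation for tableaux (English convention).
P = [[1, 3], [2], [4]], Q = [[1, 3], [2], [4]]

Insert each entry of the permutation into P by Schensted row insertion, recording in Q the position of each new cell.

Insert 4: appended to row 1. P = [[4]].
Insert 2: 2 bumps 4 from row 1; 4 starts row 2. P = [[2], [4]].
Insert 3: appended to row 1. P = [[2, 3], [4]].
Insert 1: 1 bumps 2 from row 1; 2 bumps 4 from row 2; 4 starts row 3. P = [[1, 3], [2], [4]].

So P = [[1, 3], [2], [4]], Q = [[1, 3], [2], [4]].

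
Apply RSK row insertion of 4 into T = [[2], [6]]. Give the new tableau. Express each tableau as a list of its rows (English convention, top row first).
[[2, 4], [6]]

4 is larger than every entry of row 1, so it is appended to row 1. The new tableau is [[2, 4], [6]].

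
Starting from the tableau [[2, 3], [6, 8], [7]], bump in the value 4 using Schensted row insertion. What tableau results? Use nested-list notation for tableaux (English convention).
[[2, 3, 4], [6, 8], [7]]

4 is larger than every entry of row 1, so it is appended to row 1. The new tableau is [[2, 3, 4], [6, 8], [7]].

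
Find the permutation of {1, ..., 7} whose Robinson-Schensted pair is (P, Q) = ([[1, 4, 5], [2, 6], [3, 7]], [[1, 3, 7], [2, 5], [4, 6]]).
3 2 7 1 6 4 5

Reverse RSK: for i = n, n-1, ..., 1, locate i in Q, remove the corresponding corner cell from P, and reverse-bump its entry up through P; the value ejected from row 1 is w(i).

So w = 3 2 7 1 6 4 5.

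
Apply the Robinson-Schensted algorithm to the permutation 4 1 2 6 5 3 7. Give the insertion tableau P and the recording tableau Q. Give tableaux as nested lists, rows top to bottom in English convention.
Insert each entry of the permutation into P by Schensted row insertion, recording in Q the position of each new cell.

Insert 4: appended to row 1. P = [[4]].
Insert 1: 1 bumps 4 from row 1; 4 starts row 2. P = [[1], [4]].
Insert 2: appended to row 1. P = [[1, 2], [4]].
Insert 6: appended to row 1. P = [[1, 2, 6], [4]].
Insert 5: 5 bumps 6 from row 1; 6 appends to row 2. P = [[1, 2, 5], [4, 6]].
Insert 3: 3 bumps 5 from row 1; 5 bumps 6 from row 2; 6 starts row 3. P = [[1, 2, 3], [4, 5], [6]].
Insert 7: appended to row 1. P = [[1, 2, 3, 7], [4, 5], [6]].

So P = [[1, 2, 3, 7], [4, 5], [6]], Q = [[1, 3, 4, 7], [2, 5], [6]].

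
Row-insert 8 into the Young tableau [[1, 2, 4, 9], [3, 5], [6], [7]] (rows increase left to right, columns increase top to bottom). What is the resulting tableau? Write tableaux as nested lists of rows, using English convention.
[[1, 2, 4, 8], [3, 5, 9], [6], [7]]

In row 1, 8 replaces 9 (the leftmost entry greater than 8); 9 is bumped to row 2. 9 is appended to row 2. The new tableau is [[1, 2, 4, 8], [3, 5, 9], [6], [7]].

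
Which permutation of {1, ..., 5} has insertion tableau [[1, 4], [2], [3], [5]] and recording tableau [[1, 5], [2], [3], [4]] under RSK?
Reverse the RSK construction: for i from n down to 1, find the cell of Q containing i, remove the entry at that cell from P, and reverse-bump it up through P; the value ejected from row 1 is w(i).

Step i=5: Q has 5 at row 1, column 2; remove that cell from P, ejecting 4. So w(5) = 4. P is now [[1], [2], [3], [5]].
Step i=4: Q has 4 at row 4, column 1; remove 5 from row 4 of P and reverse-bump: 5 enters row 3 and ejects 3; 3 enters row 2 and ejects 2; 2 enters row 1 and ejects 1. So w(4) = 1. P is now [[2], [3], [5]].
Step i=3: Q has 3 at row 3, column 1; remove 5 from row 3 of P and reverse-bump: 5 enters row 2 and ejects 3; 3 enters row 1 and ejects 2. So w(3) = 2. P is now [[3], [5]].
Step i=2: Q has 2 at row 2, column 1; remove 5 from row 2 of P and reverse-bump: 5 enters row 1 and ejects 3. So w(2) = 3. P is now [[5]].
Step i=1: Q has 1 at row 1, column 1; remove that cell from P, ejecting 5. So w(1) = 5. P is now [].

So w = 5 3 2 1 4.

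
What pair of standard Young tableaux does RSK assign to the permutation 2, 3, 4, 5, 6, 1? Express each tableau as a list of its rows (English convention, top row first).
P = [[1, 3, 4, 5, 6], [2]], Q = [[1, 2, 3, 4, 5], [6]]

Insert each entry of the permutation into P by Schensted row insertion, recording in Q the position of each new cell.

Insert 2: appended to row 1. P = [[2]], Q = [[1]].
Insert 3: appended to row 1. P = [[2, 3]], Q = [[1, 2]].
Insert 4: appended to row 1. P = [[2, 3, 4]], Q = [[1, 2, 3]].
Insert 5: appended to row 1. P = [[2, 3, 4, 5]], Q = [[1, 2, 3, 4]].
Insert 6: appended to row 1. P = [[2, 3, 4, 5, 6]], Q = [[1, 2, 3, 4, 5]].
Insert 1: 1 bumps 2 from row 1; 2 starts row 2. P = [[1, 3, 4, 5, 6], [2]], Q = [[1, 2, 3, 4, 5], [6]].

So P = [[1, 3, 4, 5, 6], [2]], Q = [[1, 2, 3, 4, 5], [6]].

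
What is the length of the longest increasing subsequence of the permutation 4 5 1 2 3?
3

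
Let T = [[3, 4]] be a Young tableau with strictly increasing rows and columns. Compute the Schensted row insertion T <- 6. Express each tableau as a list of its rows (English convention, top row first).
6 is larger than every entry of row 1, so it is appended to row 1. The new tableau is [[3, 4, 6]].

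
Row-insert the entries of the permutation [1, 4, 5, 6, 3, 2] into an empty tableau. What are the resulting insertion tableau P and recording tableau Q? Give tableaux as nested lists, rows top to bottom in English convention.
P = [[1, 2, 5, 6], [3], [4]], Q = [[1, 2, 3, 4], [5], [6]]

Insert each entry of the permutation into P by Schensted row insertion, recording in Q the position of each new cell.

Insert 1: appended to row 1. P = [[1]].
Insert 4: appended to row 1. P = [[1, 4]].
Insert 5: appended to row 1. P = [[1, 4, 5]].
Insert 6: appended to row 1. P = [[1, 4, 5, 6]].
Insert 3: 3 bumps 4 from row 1; 4 starts row 2. P = [[1, 3, 5, 6], [4]].
Insert 2: 2 bumps 3 from row 1; 3 bumps 4 from row 2; 4 starts row 3. P = [[1, 2, 5, 6], [3], [4]].

So P = [[1, 2, 5, 6], [3], [4]], Q = [[1, 2, 3, 4], [5], [6]].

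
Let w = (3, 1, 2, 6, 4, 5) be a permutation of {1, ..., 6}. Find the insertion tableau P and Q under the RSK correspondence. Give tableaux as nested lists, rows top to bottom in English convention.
P = [[1, 2, 4, 5], [3, 6]], Q = [[1, 3, 4, 6], [2, 5]]

Insert each entry of the permutation into P by Schensted row insertion, recording in Q the position of each new cell.

Insert 3: appended to row 1. P = [[3]].
Insert 1: 1 bumps 3 from row 1; 3 starts row 2. P = [[1], [3]].
Insert 2: appended to row 1. P = [[1, 2], [3]].
Insert 6: appended to row 1. P = [[1, 2, 6], [3]].
Insert 4: 4 bumps 6 from row 1; 6 appends to row 2. P = [[1, 2, 4], [3, 6]].
Insert 5: appended to row 1. P = [[1, 2, 4, 5], [3, 6]].

So P = [[1, 2, 4, 5], [3, 6]], Q = [[1, 3, 4, 6], [2, 5]].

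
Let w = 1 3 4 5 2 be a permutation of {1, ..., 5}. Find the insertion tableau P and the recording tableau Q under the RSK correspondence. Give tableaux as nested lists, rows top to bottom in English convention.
P = [[1, 2, 4, 5], [3]], Q = [[1, 2, 3, 4], [5]]

Insert each entry of the permutation into P by Schensted row insertion, recording in Q the position of each new cell.

Insert 1: appended to row 1. P = [[1]].
Insert 3: appended to row 1. P = [[1, 3]].
Insert 4: appended to row 1. P = [[1, 3, 4]].
Insert 5: appended to row 1. P = [[1, 3, 4, 5]].
Insert 2: 2 bumps 3 from row 1; 3 starts row 2. P = [[1, 2, 4, 5], [3]].

So P = [[1, 2, 4, 5], [3]], Q = [[1, 2, 3, 4], [5]].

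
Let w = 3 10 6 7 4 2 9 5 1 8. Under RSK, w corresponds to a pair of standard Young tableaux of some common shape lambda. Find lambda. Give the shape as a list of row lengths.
[4, 3, 1, 1, 1]

Row-insert each entry into an empty tableau.

After inserting 3: P = [[3]].
After inserting 10: P = [[3, 10]].
After inserting 6: P = [[3, 6], [10]].
After inserting 7: P = [[3, 6, 7], [10]].
After inserting 4: P = [[3, 4, 7], [6], [10]].
After inserting 2: P = [[2, 4, 7], [3], [6], [10]].
After inserting 9: P = [[2, 4, 7, 9], [3], [6], [10]].
After inserting 5: P = [[2, 4, 5, 9], [3, 7], [6], [10]].
After inserting 1: P = [[1, 4, 5, 9], [2, 7], [3], [6], [10]].
After inserting 8: P = [[1, 4, 5, 8], [2, 7, 9], [3], [6], [10]].

The final insertion tableau P = [[1, 4, 5, 8], [2, 7, 9], [3], [6], [10]] has shape [4, 3, 1, 1, 1].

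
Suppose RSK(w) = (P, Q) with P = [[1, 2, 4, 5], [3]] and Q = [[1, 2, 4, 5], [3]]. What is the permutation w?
Reverse the RSK construction: for i from n down to 1, find the cell of Q containing i, remove the entry at that cell from P, and reverse-bump it up through P; the value ejected from row 1 is w(i).

Step i=5: Q has 5 at row 1, column 4; remove that cell from P, ejecting 5. So w(5) = 5. P is now [[1, 2, 4], [3]].
Step i=4: Q has 4 at row 1, column 3; remove that cell from P, ejecting 4. So w(4) = 4. P is now [[1, 2], [3]].
Step i=3: Q has 3 at row 2, column 1; remove 3 from row 2 of P and reverse-bump: 3 enters row 1 and ejects 2. So w(3) = 2. P is now [[1, 3]].
Step i=2: Q has 2 at row 1, column 2; remove that cell from P, ejecting 3. So w(2) = 3. P is now [[1]].
Step i=1: Q has 1 at row 1, column 1; remove that cell from P, ejecting 1. So w(1) = 1. P is now [].

So w = 1 3 2 4 5.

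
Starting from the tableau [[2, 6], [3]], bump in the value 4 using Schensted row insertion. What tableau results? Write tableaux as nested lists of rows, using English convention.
In row 1, 4 replaces 6 (the leftmost entry greater than 4); 6 is bumped to row 2. 6 is appended to row 2. The new tableau is [[2, 4], [3, 6]].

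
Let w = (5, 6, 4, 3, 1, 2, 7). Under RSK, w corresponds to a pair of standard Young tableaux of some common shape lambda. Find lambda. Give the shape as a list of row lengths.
Row-insert each entry into an empty tableau.

After inserting 5: P = [[5]].
After inserting 6: P = [[5, 6]].
After inserting 4: P = [[4, 6], [5]].
After inserting 3: P = [[3, 6], [4], [5]].
After inserting 1: P = [[1, 6], [3], [4], [5]].
After inserting 2: P = [[1, 2], [3, 6], [4], [5]].
After inserting 7: P = [[1, 2, 7], [3, 6], [4], [5]].

The final insertion tableau P = [[1, 2, 7], [3, 6], [4], [5]] has shape [3, 2, 1, 1].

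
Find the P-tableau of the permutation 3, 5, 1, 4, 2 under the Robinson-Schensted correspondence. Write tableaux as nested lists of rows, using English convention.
After inserting 3: P = [[3]].
After inserting 5: P = [[3, 5]].
After inserting 1: P = [[1, 5], [3]].
After inserting 4: P = [[1, 4], [3, 5]].
After inserting 2: P = [[1, 2], [3, 4], [5]].

So P = [[1, 2], [3, 4], [5]].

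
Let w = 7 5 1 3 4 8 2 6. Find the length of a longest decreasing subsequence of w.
4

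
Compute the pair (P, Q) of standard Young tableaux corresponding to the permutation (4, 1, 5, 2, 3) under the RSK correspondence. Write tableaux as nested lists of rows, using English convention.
P = [[1, 2, 3], [4, 5]], Q = [[1, 3, 5], [2, 4]]

Insert each entry of the permutation into P by Schensted row insertion, recording in Q the position of each new cell.

Insert 4: appended to row 1. P = [[4]].
Insert 1: 1 bumps 4 from row 1; 4 starts row 2. P = [[1], [4]].
Insert 5: appended to row 1. P = [[1, 5], [4]].
Insert 2: 2 bumps 5 from row 1; 5 appends to row 2. P = [[1, 2], [4, 5]].
Insert 3: appended to row 1. P = [[1, 2, 3], [4, 5]].

So P = [[1, 2, 3], [4, 5]], Q = [[1, 3, 5], [2, 4]].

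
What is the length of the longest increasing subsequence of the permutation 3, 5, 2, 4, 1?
2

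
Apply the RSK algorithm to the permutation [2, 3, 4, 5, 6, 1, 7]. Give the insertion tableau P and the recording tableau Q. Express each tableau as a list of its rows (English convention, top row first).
P = [[1, 3, 4, 5, 6, 7], [2]], Q = [[1, 2, 3, 4, 5, 7], [6]]

Insert each entry of the permutation into P by Schensted row insertion, recording in Q the position of each new cell.

Insert 2: appended to row 1. P = [[2]].
Insert 3: appended to row 1. P = [[2, 3]].
Insert 4: appended to row 1. P = [[2, 3, 4]].
Insert 5: appended to row 1. P = [[2, 3, 4, 5]].
Insert 6: appended to row 1. P = [[2, 3, 4, 5, 6]].
Insert 1: 1 bumps 2 from row 1; 2 starts row 2. P = [[1, 3, 4, 5, 6], [2]].
Insert 7: appended to row 1. P = [[1, 3, 4, 5, 6, 7], [2]].

So P = [[1, 3, 4, 5, 6, 7], [2]], Q = [[1, 2, 3, 4, 5, 7], [6]].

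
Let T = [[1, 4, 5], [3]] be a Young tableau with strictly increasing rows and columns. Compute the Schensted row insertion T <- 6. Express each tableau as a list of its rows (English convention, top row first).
6 is larger than every entry of row 1, so it is appended to row 1. The new tableau is [[1, 4, 5, 6], [3]].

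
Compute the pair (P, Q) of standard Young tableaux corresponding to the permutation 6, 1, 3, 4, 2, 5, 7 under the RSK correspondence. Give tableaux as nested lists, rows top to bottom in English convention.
Insert each entry of the permutation into P by Schensted row insertion, recording in Q the position of each new cell.

Insert 6: appended to row 1. P = [[6]].
Insert 1: 1 bumps 6 from row 1; 6 starts row 2. P = [[1], [6]].
Insert 3: appended to row 1. P = [[1, 3], [6]].
Insert 4: appended to row 1. P = [[1, 3, 4], [6]].
Insert 2: 2 bumps 3 from row 1; 3 bumps 6 from row 2; 6 starts row 3. P = [[1, 2, 4], [3], [6]].
Insert 5: appended to row 1. P = [[1, 2, 4, 5], [3], [6]].
Insert 7: appended to row 1. P = [[1, 2, 4, 5, 7], [3], [6]].

So P = [[1, 2, 4, 5, 7], [3], [6]], Q = [[1, 3, 4, 6, 7], [2], [5]].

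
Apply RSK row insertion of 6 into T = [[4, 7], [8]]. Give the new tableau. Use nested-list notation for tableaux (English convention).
[[4, 6], [7], [8]]

In row 1, 6 replaces 7 (the leftmost entry greater than 6); 7 is bumped to row 2. In row 2, 7 replaces 8 (the leftmost entry greater than 7); 8 is bumped to row 3. 8 starts a new row 3. The new tableau is [[4, 6], [7], [8]].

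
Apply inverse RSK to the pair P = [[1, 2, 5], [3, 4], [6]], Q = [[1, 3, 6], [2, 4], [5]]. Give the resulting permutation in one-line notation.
3 1 6 4 2 5

Reverse the RSK construction: for i from n down to 1, find the cell of Q containing i, remove the entry at that cell from P, and reverse-bump it up through P; the value ejected from row 1 is w(i).

Step i=6: Q has 6 at row 1, column 3; remove that cell from P, ejecting 5. So w(6) = 5. P is now [[1, 2], [3, 4], [6]].
Step i=5: Q has 5 at row 3, column 1; remove 6 from row 3 of P and reverse-bump: 6 enters row 2 and ejects 4; 4 enters row 1 and ejects 2. So w(5) = 2. P is now [[1, 4], [3, 6]].
Step i=4: Q has 4 at row 2, column 2; remove 6 from row 2 of P and reverse-bump: 6 enters row 1 and ejects 4. So w(4) = 4. P is now [[1, 6], [3]].
Step i=3: Q has 3 at row 1, column 2; remove that cell from P, ejecting 6. So w(3) = 6. P is now [[1], [3]].
Step i=2: Q has 2 at row 2, column 1; remove 3 from row 2 of P and reverse-bump: 3 enters row 1 and ejects 1. So w(2) = 1. P is now [[3]].
Step i=1: Q has 1 at row 1, column 1; remove that cell from P, ejecting 3. So w(1) = 3. P is now [].

So w = 3 1 6 4 2 5.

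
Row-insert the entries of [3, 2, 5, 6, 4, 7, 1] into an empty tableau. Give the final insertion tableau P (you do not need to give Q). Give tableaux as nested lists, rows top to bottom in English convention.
Insert 3: appended to row 1. P = [[3]].
Insert 2: 2 bumps 3 from row 1; 3 starts row 2. P = [[2], [3]].
Insert 5: appended to row 1. P = [[2, 5], [3]].
Insert 6: appended to row 1. P = [[2, 5, 6], [3]].
Insert 4: 4 bumps 5 from row 1; 5 appends to row 2. P = [[2, 4, 6], [3, 5]].
Insert 7: appended to row 1. P = [[2, 4, 6, 7], [3, 5]].
Insert 1: 1 bumps 2 from row 1; 2 bumps 3 from row 2; 3 starts row 3. P = [[1, 4, 6, 7], [2, 5], [3]].

So P = [[1, 4, 6, 7], [2, 5], [3]].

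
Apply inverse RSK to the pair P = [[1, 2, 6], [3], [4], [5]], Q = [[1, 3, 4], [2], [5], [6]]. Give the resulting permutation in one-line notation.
5 1 4 6 3 2

Reverse the RSK construction: for i from n down to 1, find the cell of Q containing i, remove the entry at that cell from P, and reverse-bump it up through P; the value ejected from row 1 is w(i).

Step i=6: Q has 6 at row 4, column 1; remove 5 from row 4 of P and reverse-bump: 5 enters row 3 and ejects 4; 4 enters row 2 and ejects 3; 3 enters row 1 and ejects 2. So w(6) = 2. P is now [[1, 3, 6], [4], [5]].
Step i=5: Q has 5 at row 3, column 1; remove 5 from row 3 of P and reverse-bump: 5 enters row 2 and ejects 4; 4 enters row 1 and ejects 3. So w(5) = 3. P is now [[1, 4, 6], [5]].
Step i=4: Q has 4 at row 1, column 3; remove that cell from P, ejecting 6. So w(4) = 6. P is now [[1, 4], [5]].
Step i=3: Q has 3 at row 1, column 2; remove that cell from P, ejecting 4. So w(3) = 4. P is now [[1], [5]].
Step i=2: Q has 2 at row 2, column 1; remove 5 from row 2 of P and reverse-bump: 5 enters row 1 and ejects 1. So w(2) = 1. P is now [[5]].
Step i=1: Q has 1 at row 1, column 1; remove that cell from P, ejecting 5. So w(1) = 5. P is now [].

So w = 5 1 4 6 3 2.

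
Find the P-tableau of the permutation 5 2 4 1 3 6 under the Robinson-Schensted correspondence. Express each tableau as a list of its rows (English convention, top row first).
Insert 5: appended to row 1. P = [[5]].
Insert 2: 2 bumps 5 from row 1; 5 starts row 2. P = [[2], [5]].
Insert 4: appended to row 1. P = [[2, 4], [5]].
Insert 1: 1 bumps 2 from row 1; 2 bumps 5 from row 2; 5 starts row 3. P = [[1, 4], [2], [5]].
Insert 3: 3 bumps 4 from row 1; 4 appends to row 2. P = [[1, 3], [2, 4], [5]].
Insert 6: appended to row 1. P = [[1, 3, 6], [2, 4], [5]].

So P = [[1, 3, 6], [2, 4], [5]].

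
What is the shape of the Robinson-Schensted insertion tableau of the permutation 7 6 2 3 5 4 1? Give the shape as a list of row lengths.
Row-insert each entry into an empty tableau.

After inserting 7: P = [[7]].
After inserting 6: P = [[6], [7]].
After inserting 2: P = [[2], [6], [7]].
After inserting 3: P = [[2, 3], [6], [7]].
After inserting 5: P = [[2, 3, 5], [6], [7]].
After inserting 4: P = [[2, 3, 4], [5], [6], [7]].
After inserting 1: P = [[1, 3, 4], [2], [5], [6], [7]].

The final insertion tableau P = [[1, 3, 4], [2], [5], [6], [7]] has shape [3, 1, 1, 1, 1].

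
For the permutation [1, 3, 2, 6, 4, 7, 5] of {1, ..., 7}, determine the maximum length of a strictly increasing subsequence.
4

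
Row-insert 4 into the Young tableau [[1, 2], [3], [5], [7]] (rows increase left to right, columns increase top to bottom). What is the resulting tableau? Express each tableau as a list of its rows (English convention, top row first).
[[1, 2, 4], [3], [5], [7]]

4 is larger than every entry of row 1, so it is appended to row 1. The new tableau is [[1, 2, 4], [3], [5], [7]].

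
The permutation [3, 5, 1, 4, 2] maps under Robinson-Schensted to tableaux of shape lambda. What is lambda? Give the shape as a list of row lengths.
[2, 2, 1]

RSK row insertion gives P = [[1, 2], [3, 4], [5]], which has shape [2, 2, 1].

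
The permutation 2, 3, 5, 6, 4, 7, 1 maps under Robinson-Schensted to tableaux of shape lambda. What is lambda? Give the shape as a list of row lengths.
RSK row insertion gives P = [[1, 3, 4, 6, 7], [2], [5]], which has shape [5, 1, 1].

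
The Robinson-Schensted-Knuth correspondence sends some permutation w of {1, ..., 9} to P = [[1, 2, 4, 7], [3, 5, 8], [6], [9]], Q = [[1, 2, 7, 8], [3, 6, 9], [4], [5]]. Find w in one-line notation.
3 9 6 5 1 2 4 8 7

Reverse RSK: for i = n, n-1, ..., 1, locate i in Q, remove the corresponding corner cell from P, and reverse-bump its entry up through P; the value ejected from row 1 is w(i).

So w = 3 9 6 5 1 2 4 8 7.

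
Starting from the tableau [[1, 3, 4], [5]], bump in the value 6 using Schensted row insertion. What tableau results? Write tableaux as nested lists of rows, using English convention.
6 is larger than every entry of row 1, so it is appended to row 1. The new tableau is [[1, 3, 4, 6], [5]].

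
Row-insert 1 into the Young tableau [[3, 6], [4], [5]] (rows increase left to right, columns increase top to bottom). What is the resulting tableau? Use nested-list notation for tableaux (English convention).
In row 1, 1 replaces 3 (the leftmost entry greater than 1); 3 is bumped to row 2. In row 2, 3 replaces 4 (the leftmost entry greater than 3); 4 is bumped to row 3. In row 3, 4 replaces 5 (the leftmost entry greater than 4); 5 is bumped to row 4. 5 starts a new row 4. The new tableau is [[1, 6], [3], [4], [5]].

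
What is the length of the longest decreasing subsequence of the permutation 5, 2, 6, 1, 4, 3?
3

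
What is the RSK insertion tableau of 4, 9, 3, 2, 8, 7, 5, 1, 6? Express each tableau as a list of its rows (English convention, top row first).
P = [[1, 5, 6], [2, 7], [3, 8], [4], [9]]

Insert 4: appended to row 1. P = [[4]].
Insert 9: appended to row 1. P = [[4, 9]].
Insert 3: 3 bumps 4 from row 1; 4 starts row 2. P = [[3, 9], [4]].
Insert 2: 2 bumps 3 from row 1; 3 bumps 4 from row 2; 4 starts row 3. P = [[2, 9], [3], [4]].
Insert 8: 8 bumps 9 from row 1; 9 appends to row 2. P = [[2, 8], [3, 9], [4]].
Insert 7: 7 bumps 8 from row 1; 8 bumps 9 from row 2; 9 appends to row 3. P = [[2, 7], [3, 8], [4, 9]].
Insert 5: 5 bumps 7 from row 1; 7 bumps 8 from row 2; 8 bumps 9 from row 3; 9 starts row 4. P = [[2, 5], [3, 7], [4, 8], [9]].
Insert 1: 1 bumps 2 from row 1; 2 bumps 3 from row 2; 3 bumps 4 from row 3; 4 bumps 9 from row 4; 9 starts row 5. P = [[1, 5], [2, 7], [3, 8], [4], [9]].
Insert 6: appended to row 1. P = [[1, 5, 6], [2, 7], [3, 8], [4], [9]].

So P = [[1, 5, 6], [2, 7], [3, 8], [4], [9]].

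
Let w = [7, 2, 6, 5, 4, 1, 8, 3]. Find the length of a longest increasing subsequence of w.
3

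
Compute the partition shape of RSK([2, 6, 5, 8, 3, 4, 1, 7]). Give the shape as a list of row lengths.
[4, 2, 1, 1]

Row-insert each entry into an empty tableau.

After inserting 2: P = [[2]].
After inserting 6: P = [[2, 6]].
After inserting 5: P = [[2, 5], [6]].
After inserting 8: P = [[2, 5, 8], [6]].
After inserting 3: P = [[2, 3, 8], [5], [6]].
After inserting 4: P = [[2, 3, 4], [5, 8], [6]].
After inserting 1: P = [[1, 3, 4], [2, 8], [5], [6]].
After inserting 7: P = [[1, 3, 4, 7], [2, 8], [5], [6]].

The final insertion tableau P = [[1, 3, 4, 7], [2, 8], [5], [6]] has shape [4, 2, 1, 1].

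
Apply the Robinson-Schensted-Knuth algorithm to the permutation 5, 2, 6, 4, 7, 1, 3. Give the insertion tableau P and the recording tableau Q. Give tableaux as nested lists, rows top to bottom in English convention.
P = [[1, 3, 7], [2, 4], [5, 6]], Q = [[1, 3, 5], [2, 4], [6, 7]]

Insert each entry of the permutation into P by Schensted row insertion, recording in Q the position of each new cell.

Insert 5: appended to row 1. P = [[5]], Q = [[1]].
Insert 2: 2 bumps 5 from row 1; 5 starts row 2. P = [[2], [5]], Q = [[1], [2]].
Insert 6: appended to row 1. P = [[2, 6], [5]], Q = [[1, 3], [2]].
Insert 4: 4 bumps 6 from row 1; 6 appends to row 2. P = [[2, 4], [5, 6]], Q = [[1, 3], [2, 4]].
Insert 7: appended to row 1. P = [[2, 4, 7], [5, 6]], Q = [[1, 3, 5], [2, 4]].
Insert 1: 1 bumps 2 from row 1; 2 bumps 5 from row 2; 5 starts row 3. P = [[1, 4, 7], [2, 6], [5]], Q = [[1, 3, 5], [2, 4], [6]].
Insert 3: 3 bumps 4 from row 1; 4 bumps 6 from row 2; 6 appends to row 3. P = [[1, 3, 7], [2, 4], [5, 6]], Q = [[1, 3, 5], [2, 4], [6, 7]].

So P = [[1, 3, 7], [2, 4], [5, 6]], Q = [[1, 3, 5], [2, 4], [6, 7]].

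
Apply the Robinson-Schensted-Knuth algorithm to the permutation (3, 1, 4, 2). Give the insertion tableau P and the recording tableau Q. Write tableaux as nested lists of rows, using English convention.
P = [[1, 2], [3, 4]], Q = [[1, 3], [2, 4]]

Insert each entry of the permutation into P by Schensted row insertion, recording in Q the position of each new cell.

Insert 3: appended to row 1. P = [[3]].
Insert 1: 1 bumps 3 from row 1; 3 starts row 2. P = [[1], [3]].
Insert 4: appended to row 1. P = [[1, 4], [3]].
Insert 2: 2 bumps 4 from row 1; 4 appends to row 2. P = [[1, 2], [3, 4]].

So P = [[1, 2], [3, 4]], Q = [[1, 3], [2, 4]].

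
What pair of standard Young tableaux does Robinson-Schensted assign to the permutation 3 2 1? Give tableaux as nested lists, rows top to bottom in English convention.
Insert each entry of the permutation into P by Schensted row insertion, recording in Q the position of each new cell.

Insert 3: appended to row 1. P = [[3]], Q = [[1]].
Insert 2: 2 bumps 3 from row 1; 3 starts row 2. P = [[2], [3]], Q = [[1], [2]].
Insert 1: 1 bumps 2 from row 1; 2 bumps 3 from row 2; 3 starts row 3. P = [[1], [2], [3]], Q = [[1], [2], [3]].

So P = [[1], [2], [3]], Q = [[1], [2], [3]].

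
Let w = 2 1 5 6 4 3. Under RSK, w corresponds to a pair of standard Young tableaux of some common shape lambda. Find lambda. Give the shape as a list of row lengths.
[3, 2, 1]

Row-insert each entry into an empty tableau.

After inserting 2: P = [[2]].
After inserting 1: P = [[1], [2]].
After inserting 5: P = [[1, 5], [2]].
After inserting 6: P = [[1, 5, 6], [2]].
After inserting 4: P = [[1, 4, 6], [2, 5]].
After inserting 3: P = [[1, 3, 6], [2, 4], [5]].

The final insertion tableau P = [[1, 3, 6], [2, 4], [5]] has shape [3, 2, 1].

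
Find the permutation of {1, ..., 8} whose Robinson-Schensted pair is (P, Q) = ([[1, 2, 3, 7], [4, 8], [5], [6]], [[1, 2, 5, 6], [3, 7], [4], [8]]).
1 6 5 2 4 8 7 3

Reverse the RSK construction: for i from n down to 1, find the cell of Q containing i, remove the entry at that cell from P, and reverse-bump it up through P; the value ejected from row 1 is w(i).

Step i=8: Q has 8 at row 4, column 1; remove 6 from row 4 of P and reverse-bump: 6 enters row 3 and ejects 5; 5 enters row 2 and ejects 4; 4 enters row 1 and ejects 3. So w(8) = 3. P is now [[1, 2, 4, 7], [5, 8], [6]].
Step i=7: Q has 7 at row 2, column 2; remove 8 from row 2 of P and reverse-bump: 8 enters row 1 and ejects 7. So w(7) = 7. P is now [[1, 2, 4, 8], [5], [6]].
Step i=6: Q has 6 at row 1, column 4; remove that cell from P, ejecting 8. So w(6) = 8. P is now [[1, 2, 4], [5], [6]].
Step i=5: Q has 5 at row 1, column 3; remove that cell from P, ejecting 4. So w(5) = 4. P is now [[1, 2], [5], [6]].
Step i=4: Q has 4 at row 3, column 1; remove 6 from row 3 of P and reverse-bump: 6 enters row 2 and ejects 5; 5 enters row 1 and ejects 2. So w(4) = 2. P is now [[1, 5], [6]].
Step i=3: Q has 3 at row 2, column 1; remove 6 from row 2 of P and reverse-bump: 6 enters row 1 and ejects 5. So w(3) = 5. P is now [[1, 6]].
Step i=2: Q has 2 at row 1, column 2; remove that cell from P, ejecting 6. So w(2) = 6. P is now [[1]].
Step i=1: Q has 1 at row 1, column 1; remove that cell from P, ejecting 1. So w(1) = 1. P is now [].

So w = 1 6 5 2 4 8 7 3.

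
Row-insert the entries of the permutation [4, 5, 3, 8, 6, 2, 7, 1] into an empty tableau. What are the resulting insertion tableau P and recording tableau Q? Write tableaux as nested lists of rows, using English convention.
P = [[1, 5, 6, 7], [2, 8], [3], [4]], Q = [[1, 2, 4, 7], [3, 5], [6], [8]]

Insert each entry of the permutation into P by Schensted row insertion, recording in Q the position of each new cell.

Insert 4: appended to row 1. P = [[4]].
Insert 5: appended to row 1. P = [[4, 5]].
Insert 3: 3 bumps 4 from row 1; 4 starts row 2. P = [[3, 5], [4]].
Insert 8: appended to row 1. P = [[3, 5, 8], [4]].
Insert 6: 6 bumps 8 from row 1; 8 appends to row 2. P = [[3, 5, 6], [4, 8]].
Insert 2: 2 bumps 3 from row 1; 3 bumps 4 from row 2; 4 starts row 3. P = [[2, 5, 6], [3, 8], [4]].
Insert 7: appended to row 1. P = [[2, 5, 6, 7], [3, 8], [4]].
Insert 1: 1 bumps 2 from row 1; 2 bumps 3 from row 2; 3 bumps 4 from row 3; 4 starts row 4. P = [[1, 5, 6, 7], [2, 8], [3], [4]].

So P = [[1, 5, 6, 7], [2, 8], [3], [4]], Q = [[1, 2, 4, 7], [3, 5], [6], [8]].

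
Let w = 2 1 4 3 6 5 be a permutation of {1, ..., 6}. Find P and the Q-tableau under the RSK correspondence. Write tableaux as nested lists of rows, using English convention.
P = [[1, 3, 5], [2, 4, 6]], Q = [[1, 3, 5], [2, 4, 6]]

Insert each entry of the permutation into P by Schensted row insertion, recording in Q the position of each new cell.

Insert 2: appended to row 1. P = [[2]], Q = [[1]].
Insert 1: 1 bumps 2 from row 1; 2 starts row 2. P = [[1], [2]], Q = [[1], [2]].
Insert 4: appended to row 1. P = [[1, 4], [2]], Q = [[1, 3], [2]].
Insert 3: 3 bumps 4 from row 1; 4 appends to row 2. P = [[1, 3], [2, 4]], Q = [[1, 3], [2, 4]].
Insert 6: appended to row 1. P = [[1, 3, 6], [2, 4]], Q = [[1, 3, 5], [2, 4]].
Insert 5: 5 bumps 6 from row 1; 6 appends to row 2. P = [[1, 3, 5], [2, 4, 6]], Q = [[1, 3, 5], [2, 4, 6]].

So P = [[1, 3, 5], [2, 4, 6]], Q = [[1, 3, 5], [2, 4, 6]].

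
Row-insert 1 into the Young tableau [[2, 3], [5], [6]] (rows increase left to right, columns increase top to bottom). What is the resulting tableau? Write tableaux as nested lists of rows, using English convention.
In row 1, 1 replaces 2 (the leftmost entry greater than 1); 2 is bumped to row 2. In row 2, 2 replaces 5 (the leftmost entry greater than 2); 5 is bumped to row 3. In row 3, 5 replaces 6 (the leftmost entry greater than 5); 6 is bumped to row 4. 6 starts a new row 4. The new tableau is [[1, 3], [2], [5], [6]].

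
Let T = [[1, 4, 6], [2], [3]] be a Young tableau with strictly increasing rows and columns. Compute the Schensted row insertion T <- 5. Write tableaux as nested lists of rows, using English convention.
In row 1, 5 replaces 6 (the leftmost entry greater than 5); 6 is bumped to row 2. 6 is appended to row 2. The new tableau is [[1, 4, 5], [2, 6], [3]].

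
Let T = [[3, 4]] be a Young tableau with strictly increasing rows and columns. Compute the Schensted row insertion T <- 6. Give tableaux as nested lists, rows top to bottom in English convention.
6 is larger than every entry of row 1, so it is appended to row 1. The new tableau is [[3, 4, 6]].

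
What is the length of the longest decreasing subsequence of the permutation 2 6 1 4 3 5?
3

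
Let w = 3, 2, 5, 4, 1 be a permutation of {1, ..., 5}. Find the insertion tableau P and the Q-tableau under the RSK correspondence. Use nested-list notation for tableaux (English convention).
Insert each entry of the permutation into P by Schensted row insertion, recording in Q the position of each new cell.

After inserting 3: P = [[3]].
After inserting 2: P = [[2], [3]].
After inserting 5: P = [[2, 5], [3]].
After inserting 4: P = [[2, 4], [3, 5]].
After inserting 1: P = [[1, 4], [2, 5], [3]].

So P = [[1, 4], [2, 5], [3]], Q = [[1, 3], [2, 4], [5]].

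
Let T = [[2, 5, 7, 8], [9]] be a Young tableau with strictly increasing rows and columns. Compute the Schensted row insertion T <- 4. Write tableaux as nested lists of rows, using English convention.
[[2, 4, 7, 8], [5], [9]]

In row 1, 4 replaces 5 (the leftmost entry greater than 4); 5 is bumped to row 2. In row 2, 5 replaces 9 (the leftmost entry greater than 5); 9 is bumped to row 3. 9 starts a new row 3. The new tableau is [[2, 4, 7, 8], [5], [9]].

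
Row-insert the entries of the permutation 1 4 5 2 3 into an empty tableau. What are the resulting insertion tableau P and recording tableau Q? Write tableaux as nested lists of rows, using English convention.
Insert each entry of the permutation into P by Schensted row insertion, recording in Q the position of each new cell.

Insert 1: appended to row 1. P = [[1]].
Insert 4: appended to row 1. P = [[1, 4]].
Insert 5: appended to row 1. P = [[1, 4, 5]].
Insert 2: 2 bumps 4 from row 1; 4 starts row 2. P = [[1, 2, 5], [4]].
Insert 3: 3 bumps 5 from row 1; 5 appends to row 2. P = [[1, 2, 3], [4, 5]].

So P = [[1, 2, 3], [4, 5]], Q = [[1, 2, 3], [4, 5]].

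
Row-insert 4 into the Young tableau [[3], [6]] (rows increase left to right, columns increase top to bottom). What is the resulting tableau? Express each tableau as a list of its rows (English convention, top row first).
4 is larger than every entry of row 1, so it is appended to row 1. The new tableau is [[3, 4], [6]].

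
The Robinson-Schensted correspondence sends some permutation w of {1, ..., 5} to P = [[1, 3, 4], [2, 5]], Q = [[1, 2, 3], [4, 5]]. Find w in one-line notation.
Reverse the RSK construction: for i from n down to 1, find the cell of Q containing i, remove the entry at that cell from P, and reverse-bump it up through P; the value ejected from row 1 is w(i).

Step i=5: Q has 5 at row 2, column 2; remove 5 from row 2 of P and reverse-bump: 5 enters row 1 and ejects 4. So w(5) = 4. P is now [[1, 3, 5], [2]].
Step i=4: Q has 4 at row 2, column 1; remove 2 from row 2 of P and reverse-bump: 2 enters row 1 and ejects 1. So w(4) = 1. P is now [[2, 3, 5]].
Step i=3: Q has 3 at row 1, column 3; remove that cell from P, ejecting 5. So w(3) = 5. P is now [[2, 3]].
Step i=2: Q has 2 at row 1, column 2; remove that cell from P, ejecting 3. So w(2) = 3. P is now [[2]].
Step i=1: Q has 1 at row 1, column 1; remove that cell from P, ejecting 2. So w(1) = 2. P is now [].

So w = 2 3 5 1 4.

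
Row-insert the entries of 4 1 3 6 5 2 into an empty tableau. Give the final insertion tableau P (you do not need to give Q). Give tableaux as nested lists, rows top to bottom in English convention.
P = [[1, 2, 5], [3, 6], [4]]

After inserting 4: P = [[4]].
After inserting 1: P = [[1], [4]].
After inserting 3: P = [[1, 3], [4]].
After inserting 6: P = [[1, 3, 6], [4]].
After inserting 5: P = [[1, 3, 5], [4, 6]].
After inserting 2: P = [[1, 2, 5], [3, 6], [4]].

So P = [[1, 2, 5], [3, 6], [4]].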